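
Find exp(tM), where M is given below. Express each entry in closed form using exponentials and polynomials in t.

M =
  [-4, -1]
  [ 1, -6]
e^{tM} =
  [t*exp(-5*t) + exp(-5*t), -t*exp(-5*t)]
  [t*exp(-5*t), -t*exp(-5*t) + exp(-5*t)]

Strategy: write M = P · J · P⁻¹ where J is a Jordan canonical form, so e^{tM} = P · e^{tJ} · P⁻¹, and e^{tJ} can be computed block-by-block.

M has Jordan form
J =
  [-5,  1]
  [ 0, -5]
(up to reordering of blocks).

Per-block formulas:
  For a 2×2 Jordan block J_2(-5): exp(t · J_2(-5)) = e^(-5t)·(I + t·N), where N is the 2×2 nilpotent shift.

After assembling e^{tJ} and conjugating by P, we get:

e^{tM} =
  [t*exp(-5*t) + exp(-5*t), -t*exp(-5*t)]
  [t*exp(-5*t), -t*exp(-5*t) + exp(-5*t)]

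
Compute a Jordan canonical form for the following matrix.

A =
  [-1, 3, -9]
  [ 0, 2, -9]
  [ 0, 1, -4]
J_2(-1) ⊕ J_1(-1)

The characteristic polynomial is
  det(x·I − A) = x^3 + 3*x^2 + 3*x + 1 = (x + 1)^3

Eigenvalues and multiplicities (the geometric multiplicity of λ is n − rank(A − λI), which equals the number of Jordan blocks for λ):
  λ = -1: algebraic multiplicity = 3, geometric multiplicity = 2

Determining the block sizes for each eigenvalue:
  λ = -1: 2 blocks summing to 3 forces exactly one block of size 2 and the rest size 1 → block sizes [2, 1]

Assembling the blocks gives a Jordan form
J =
  [-1,  1,  0]
  [ 0, -1,  0]
  [ 0,  0, -1]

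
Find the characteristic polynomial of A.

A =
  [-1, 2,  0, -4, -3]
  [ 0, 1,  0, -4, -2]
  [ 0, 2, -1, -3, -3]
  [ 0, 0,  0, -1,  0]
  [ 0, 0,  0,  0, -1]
x^5 + 3*x^4 + 2*x^3 - 2*x^2 - 3*x - 1

Expanding det(x·I − A) (e.g. by cofactor expansion or by noting that A is similar to its Jordan form J, which has the same characteristic polynomial as A) gives
  χ_A(x) = x^5 + 3*x^4 + 2*x^3 - 2*x^2 - 3*x - 1
which factors as (x - 1)*(x + 1)^4. The eigenvalues (with algebraic multiplicities) are λ = -1 with multiplicity 4, λ = 1 with multiplicity 1.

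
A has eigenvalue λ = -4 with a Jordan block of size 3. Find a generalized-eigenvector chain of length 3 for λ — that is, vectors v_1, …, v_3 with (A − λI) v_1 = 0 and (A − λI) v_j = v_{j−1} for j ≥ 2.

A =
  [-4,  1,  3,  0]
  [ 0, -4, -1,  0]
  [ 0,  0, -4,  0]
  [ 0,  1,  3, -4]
A Jordan chain for λ = -4 of length 3:
v_1 = (-1, 0, 0, -1)ᵀ
v_2 = (3, -1, 0, 3)ᵀ
v_3 = (0, 0, 1, 0)ᵀ

Let N = A − (-4)·I. We want v_3 with N^3 v_3 = 0 but N^2 v_3 ≠ 0; then v_{j-1} := N · v_j for j = 3, …, 2.

Pick v_3 = (0, 0, 1, 0)ᵀ.
Then v_2 = N · v_3 = (3, -1, 0, 3)ᵀ.
Then v_1 = N · v_2 = (-1, 0, 0, -1)ᵀ.

Sanity check: (A − (-4)·I) v_1 = (0, 0, 0, 0)ᵀ = 0. ✓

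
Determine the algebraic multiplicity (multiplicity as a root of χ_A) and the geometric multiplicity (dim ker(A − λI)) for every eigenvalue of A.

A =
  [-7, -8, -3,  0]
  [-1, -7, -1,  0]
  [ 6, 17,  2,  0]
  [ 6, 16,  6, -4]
λ = -4: alg = 4, geom = 2

Step 1 — factor the characteristic polynomial to read off the algebraic multiplicities:
  χ_A(x) = (x + 4)^4

Step 2 — compute geometric multiplicities via the rank-nullity identity g(λ) = n − rank(A − λI):
  rank(A − (-4)·I) = 2, so dim ker(A − (-4)·I) = n − 2 = 2

Summary:
  λ = -4: algebraic multiplicity = 4, geometric multiplicity = 2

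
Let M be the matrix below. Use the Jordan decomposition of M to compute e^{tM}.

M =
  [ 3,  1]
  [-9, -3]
e^{tM} =
  [3*t + 1, t]
  [-9*t, 1 - 3*t]

Strategy: write M = P · J · P⁻¹ where J is a Jordan canonical form, so e^{tM} = P · e^{tJ} · P⁻¹, and e^{tJ} can be computed block-by-block.

M has Jordan form
J =
  [0, 1]
  [0, 0]
(up to reordering of blocks).

Per-block formulas:
  For a 2×2 Jordan block J_2(0): exp(t · J_2(0)) = e^(0t)·(I + t·N), where N is the 2×2 nilpotent shift.

After assembling e^{tJ} and conjugating by P, we get:

e^{tM} =
  [3*t + 1, t]
  [-9*t, 1 - 3*t]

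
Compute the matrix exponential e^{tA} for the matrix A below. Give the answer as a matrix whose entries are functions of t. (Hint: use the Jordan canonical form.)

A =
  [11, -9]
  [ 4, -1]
e^{tA} =
  [6*t*exp(5*t) + exp(5*t), -9*t*exp(5*t)]
  [4*t*exp(5*t), -6*t*exp(5*t) + exp(5*t)]

Strategy: write A = P · J · P⁻¹ where J is a Jordan canonical form, so e^{tA} = P · e^{tJ} · P⁻¹, and e^{tJ} can be computed block-by-block.

A has Jordan form
J =
  [5, 1]
  [0, 5]
(up to reordering of blocks).

Per-block formulas:
  For a 2×2 Jordan block J_2(5): exp(t · J_2(5)) = e^(5t)·(I + t·N), where N is the 2×2 nilpotent shift.

After assembling e^{tJ} and conjugating by P, we get:

e^{tA} =
  [6*t*exp(5*t) + exp(5*t), -9*t*exp(5*t)]
  [4*t*exp(5*t), -6*t*exp(5*t) + exp(5*t)]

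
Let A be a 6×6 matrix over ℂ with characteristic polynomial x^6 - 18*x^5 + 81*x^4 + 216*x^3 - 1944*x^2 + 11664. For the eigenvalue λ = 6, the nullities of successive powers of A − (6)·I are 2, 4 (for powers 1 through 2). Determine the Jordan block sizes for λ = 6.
Block sizes for λ = 6: [2, 2]

From the dimensions of kernels of powers, the number of Jordan blocks of size at least j is d_j − d_{j−1} where d_j = dim ker(N^j) (with d_0 = 0). Computing the differences gives [2, 2].
The number of blocks of size exactly k is (#blocks of size ≥ k) − (#blocks of size ≥ k + 1), so the partition is: 2 block(s) of size 2.
In nonincreasing order the block sizes are [2, 2].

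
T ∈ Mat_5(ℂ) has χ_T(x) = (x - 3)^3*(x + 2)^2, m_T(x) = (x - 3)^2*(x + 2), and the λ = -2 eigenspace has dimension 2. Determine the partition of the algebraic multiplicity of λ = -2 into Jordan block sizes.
Block sizes for λ = -2: [1, 1]

Step 1 — from the characteristic polynomial, algebraic multiplicity of λ = -2 is 2. From dim ker(T − (-2)·I) = 2, there are exactly 2 Jordan blocks for λ = -2.
Step 2 — from the minimal polynomial, the factor (x + 2) tells us the largest block for λ = -2 has size 1.
Step 3 — with total size 2, 2 blocks, and largest block 1, the block sizes (in nonincreasing order) are [1, 1].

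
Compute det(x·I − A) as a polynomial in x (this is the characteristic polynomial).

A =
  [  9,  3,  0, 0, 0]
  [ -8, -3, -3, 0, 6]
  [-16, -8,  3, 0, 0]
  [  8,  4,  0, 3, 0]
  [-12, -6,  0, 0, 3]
x^5 - 15*x^4 + 90*x^3 - 270*x^2 + 405*x - 243

Expanding det(x·I − A) (e.g. by cofactor expansion or by noting that A is similar to its Jordan form J, which has the same characteristic polynomial as A) gives
  χ_A(x) = x^5 - 15*x^4 + 90*x^3 - 270*x^2 + 405*x - 243
which factors as (x - 3)^5. The eigenvalues (with algebraic multiplicities) are λ = 3 with multiplicity 5.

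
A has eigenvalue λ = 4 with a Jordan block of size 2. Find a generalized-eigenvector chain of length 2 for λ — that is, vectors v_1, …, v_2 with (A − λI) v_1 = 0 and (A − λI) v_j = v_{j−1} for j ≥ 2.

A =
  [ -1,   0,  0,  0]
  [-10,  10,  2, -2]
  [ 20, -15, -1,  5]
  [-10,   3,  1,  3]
A Jordan chain for λ = 4 of length 2:
v_1 = (0, 6, -15, 3)ᵀ
v_2 = (0, 1, 0, 0)ᵀ

Let N = A − (4)·I. We want v_2 with N^2 v_2 = 0 but N^1 v_2 ≠ 0; then v_{j-1} := N · v_j for j = 2, …, 2.

Pick v_2 = (0, 1, 0, 0)ᵀ.
Then v_1 = N · v_2 = (0, 6, -15, 3)ᵀ.

Sanity check: (A − (4)·I) v_1 = (0, 0, 0, 0)ᵀ = 0. ✓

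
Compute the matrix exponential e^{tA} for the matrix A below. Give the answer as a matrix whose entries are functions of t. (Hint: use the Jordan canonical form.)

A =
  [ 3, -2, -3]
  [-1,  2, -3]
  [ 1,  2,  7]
e^{tA} =
  [-t*exp(4*t) + exp(4*t), -2*t*exp(4*t), -3*t*exp(4*t)]
  [-t*exp(4*t), -2*t*exp(4*t) + exp(4*t), -3*t*exp(4*t)]
  [t*exp(4*t), 2*t*exp(4*t), 3*t*exp(4*t) + exp(4*t)]

Strategy: write A = P · J · P⁻¹ where J is a Jordan canonical form, so e^{tA} = P · e^{tJ} · P⁻¹, and e^{tJ} can be computed block-by-block.

A has Jordan form
J =
  [4, 1, 0]
  [0, 4, 0]
  [0, 0, 4]
(up to reordering of blocks).

Per-block formulas:
  For a 1×1 block at λ = 4: exp(t · [4]) = [e^(4t)].
  For a 2×2 Jordan block J_2(4): exp(t · J_2(4)) = e^(4t)·(I + t·N), where N is the 2×2 nilpotent shift.

After assembling e^{tJ} and conjugating by P, we get:

e^{tA} =
  [-t*exp(4*t) + exp(4*t), -2*t*exp(4*t), -3*t*exp(4*t)]
  [-t*exp(4*t), -2*t*exp(4*t) + exp(4*t), -3*t*exp(4*t)]
  [t*exp(4*t), 2*t*exp(4*t), 3*t*exp(4*t) + exp(4*t)]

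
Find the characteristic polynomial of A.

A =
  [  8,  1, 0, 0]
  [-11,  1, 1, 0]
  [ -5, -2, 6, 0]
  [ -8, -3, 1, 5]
x^4 - 20*x^3 + 150*x^2 - 500*x + 625

Expanding det(x·I − A) (e.g. by cofactor expansion or by noting that A is similar to its Jordan form J, which has the same characteristic polynomial as A) gives
  χ_A(x) = x^4 - 20*x^3 + 150*x^2 - 500*x + 625
which factors as (x - 5)^4. The eigenvalues (with algebraic multiplicities) are λ = 5 with multiplicity 4.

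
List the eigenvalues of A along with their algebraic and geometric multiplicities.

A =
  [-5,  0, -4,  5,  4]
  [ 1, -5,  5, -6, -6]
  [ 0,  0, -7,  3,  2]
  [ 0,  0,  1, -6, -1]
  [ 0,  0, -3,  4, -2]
λ = -5: alg = 5, geom = 2

Step 1 — factor the characteristic polynomial to read off the algebraic multiplicities:
  χ_A(x) = (x + 5)^5

Step 2 — compute geometric multiplicities via the rank-nullity identity g(λ) = n − rank(A − λI):
  rank(A − (-5)·I) = 3, so dim ker(A − (-5)·I) = n − 3 = 2

Summary:
  λ = -5: algebraic multiplicity = 5, geometric multiplicity = 2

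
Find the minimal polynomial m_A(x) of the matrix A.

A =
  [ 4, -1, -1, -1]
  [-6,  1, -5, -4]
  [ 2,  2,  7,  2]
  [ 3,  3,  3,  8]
x^3 - 15*x^2 + 75*x - 125

The characteristic polynomial is χ_A(x) = (x - 5)^4, so the eigenvalues are known. The minimal polynomial is
  m_A(x) = Π_λ (x − λ)^{k_λ}
where k_λ is the size of the *largest* Jordan block for λ (equivalently, the smallest k with (A − λI)^k v = 0 for every generalised eigenvector v of λ).

  λ = 5: largest Jordan block has size 3, contributing (x − 5)^3

So m_A(x) = (x - 5)^3 = x^3 - 15*x^2 + 75*x - 125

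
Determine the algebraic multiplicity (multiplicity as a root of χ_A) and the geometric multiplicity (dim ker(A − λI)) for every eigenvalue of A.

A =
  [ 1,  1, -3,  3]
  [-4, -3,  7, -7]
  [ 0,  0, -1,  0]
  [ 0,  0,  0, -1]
λ = -1: alg = 4, geom = 2

Step 1 — factor the characteristic polynomial to read off the algebraic multiplicities:
  χ_A(x) = (x + 1)^4

Step 2 — compute geometric multiplicities via the rank-nullity identity g(λ) = n − rank(A − λI):
  rank(A − (-1)·I) = 2, so dim ker(A − (-1)·I) = n − 2 = 2

Summary:
  λ = -1: algebraic multiplicity = 4, geometric multiplicity = 2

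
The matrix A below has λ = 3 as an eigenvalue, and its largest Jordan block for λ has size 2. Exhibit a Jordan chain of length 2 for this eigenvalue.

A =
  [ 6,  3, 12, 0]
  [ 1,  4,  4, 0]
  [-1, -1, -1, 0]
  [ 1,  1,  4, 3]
A Jordan chain for λ = 3 of length 2:
v_1 = (3, 1, -1, 1)ᵀ
v_2 = (1, 0, 0, 0)ᵀ

Let N = A − (3)·I. We want v_2 with N^2 v_2 = 0 but N^1 v_2 ≠ 0; then v_{j-1} := N · v_j for j = 2, …, 2.

Pick v_2 = (1, 0, 0, 0)ᵀ.
Then v_1 = N · v_2 = (3, 1, -1, 1)ᵀ.

Sanity check: (A − (3)·I) v_1 = (0, 0, 0, 0)ᵀ = 0. ✓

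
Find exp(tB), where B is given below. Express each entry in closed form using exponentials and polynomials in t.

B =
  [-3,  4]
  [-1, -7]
e^{tB} =
  [2*t*exp(-5*t) + exp(-5*t), 4*t*exp(-5*t)]
  [-t*exp(-5*t), -2*t*exp(-5*t) + exp(-5*t)]

Strategy: write B = P · J · P⁻¹ where J is a Jordan canonical form, so e^{tB} = P · e^{tJ} · P⁻¹, and e^{tJ} can be computed block-by-block.

B has Jordan form
J =
  [-5,  1]
  [ 0, -5]
(up to reordering of blocks).

Per-block formulas:
  For a 2×2 Jordan block J_2(-5): exp(t · J_2(-5)) = e^(-5t)·(I + t·N), where N is the 2×2 nilpotent shift.

After assembling e^{tJ} and conjugating by P, we get:

e^{tB} =
  [2*t*exp(-5*t) + exp(-5*t), 4*t*exp(-5*t)]
  [-t*exp(-5*t), -2*t*exp(-5*t) + exp(-5*t)]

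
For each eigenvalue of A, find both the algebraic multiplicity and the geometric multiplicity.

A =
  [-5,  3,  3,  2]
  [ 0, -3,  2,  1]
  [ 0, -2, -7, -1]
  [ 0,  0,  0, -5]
λ = -5: alg = 4, geom = 2

Step 1 — factor the characteristic polynomial to read off the algebraic multiplicities:
  χ_A(x) = (x + 5)^4

Step 2 — compute geometric multiplicities via the rank-nullity identity g(λ) = n − rank(A − λI):
  rank(A − (-5)·I) = 2, so dim ker(A − (-5)·I) = n − 2 = 2

Summary:
  λ = -5: algebraic multiplicity = 4, geometric multiplicity = 2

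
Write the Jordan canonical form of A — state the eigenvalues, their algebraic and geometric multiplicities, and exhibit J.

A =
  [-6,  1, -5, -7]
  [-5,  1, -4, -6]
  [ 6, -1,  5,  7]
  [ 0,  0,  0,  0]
J_3(0) ⊕ J_1(0)

The characteristic polynomial is
  det(x·I − A) = x^4

Eigenvalues and multiplicities (the geometric multiplicity of λ is n − rank(A − λI), which equals the number of Jordan blocks for λ):
  λ = 0: algebraic multiplicity = 4, geometric multiplicity = 2

Determining the block sizes for each eigenvalue:
  λ = 0: with am = 4 and gm = 2, the partition is not yet determined (e.g. several partitions of 4 into 2 parts exist). Let N = A − (0)·I. Computing rank(N^1) = 2, rank(N^2) = 1, rank(N^3) = 0; the number of blocks of size ≥ j is rank(N^{j−1}) − rank(N^j), giving [2, 1, 1]. So we have 1 block(s) of size 3, 1 block(s) of size 1 → block sizes [3, 1]

Assembling the blocks gives a Jordan form
J =
  [0, 1, 0, 0]
  [0, 0, 1, 0]
  [0, 0, 0, 0]
  [0, 0, 0, 0]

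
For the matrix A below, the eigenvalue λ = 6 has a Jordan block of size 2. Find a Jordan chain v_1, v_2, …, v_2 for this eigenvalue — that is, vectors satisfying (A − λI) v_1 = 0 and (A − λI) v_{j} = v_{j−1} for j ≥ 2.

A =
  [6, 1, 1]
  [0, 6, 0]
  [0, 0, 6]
A Jordan chain for λ = 6 of length 2:
v_1 = (1, 0, 0)ᵀ
v_2 = (0, 1, 0)ᵀ

Let N = A − (6)·I. We want v_2 with N^2 v_2 = 0 but N^1 v_2 ≠ 0; then v_{j-1} := N · v_j for j = 2, …, 2.

Pick v_2 = (0, 1, 0)ᵀ.
Then v_1 = N · v_2 = (1, 0, 0)ᵀ.

Sanity check: (A − (6)·I) v_1 = (0, 0, 0)ᵀ = 0. ✓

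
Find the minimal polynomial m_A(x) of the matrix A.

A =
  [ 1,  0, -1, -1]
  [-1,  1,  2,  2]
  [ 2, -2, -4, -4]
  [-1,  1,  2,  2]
x^3

The characteristic polynomial is χ_A(x) = x^4, so the eigenvalues are known. The minimal polynomial is
  m_A(x) = Π_λ (x − λ)^{k_λ}
where k_λ is the size of the *largest* Jordan block for λ (equivalently, the smallest k with (A − λI)^k v = 0 for every generalised eigenvector v of λ).

  λ = 0: largest Jordan block has size 3, contributing (x − 0)^3

So m_A(x) = x^3 = x^3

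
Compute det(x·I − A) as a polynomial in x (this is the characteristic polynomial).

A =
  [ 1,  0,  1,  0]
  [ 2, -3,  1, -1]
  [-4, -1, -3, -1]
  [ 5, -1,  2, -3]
x^4 + 8*x^3 + 24*x^2 + 32*x + 16

Expanding det(x·I − A) (e.g. by cofactor expansion or by noting that A is similar to its Jordan form J, which has the same characteristic polynomial as A) gives
  χ_A(x) = x^4 + 8*x^3 + 24*x^2 + 32*x + 16
which factors as (x + 2)^4. The eigenvalues (with algebraic multiplicities) are λ = -2 with multiplicity 4.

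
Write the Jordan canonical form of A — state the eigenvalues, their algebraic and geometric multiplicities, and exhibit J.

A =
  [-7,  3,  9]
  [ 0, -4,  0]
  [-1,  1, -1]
J_2(-4) ⊕ J_1(-4)

The characteristic polynomial is
  det(x·I − A) = x^3 + 12*x^2 + 48*x + 64 = (x + 4)^3

Eigenvalues and multiplicities (the geometric multiplicity of λ is n − rank(A − λI), which equals the number of Jordan blocks for λ):
  λ = -4: algebraic multiplicity = 3, geometric multiplicity = 2

Determining the block sizes for each eigenvalue:
  λ = -4: 2 blocks summing to 3 forces exactly one block of size 2 and the rest size 1 → block sizes [2, 1]

Assembling the blocks gives a Jordan form
J =
  [-4,  1,  0]
  [ 0, -4,  0]
  [ 0,  0, -4]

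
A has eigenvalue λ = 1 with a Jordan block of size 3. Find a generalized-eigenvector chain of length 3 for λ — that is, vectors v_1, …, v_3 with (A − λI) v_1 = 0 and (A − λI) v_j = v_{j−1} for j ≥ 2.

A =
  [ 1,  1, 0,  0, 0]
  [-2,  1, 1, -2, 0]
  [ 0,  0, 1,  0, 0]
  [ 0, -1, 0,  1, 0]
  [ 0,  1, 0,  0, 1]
A Jordan chain for λ = 1 of length 3:
v_1 = (-2, 0, 0, 2, -2)ᵀ
v_2 = (0, -2, 0, 0, 0)ᵀ
v_3 = (1, 0, 0, 0, 0)ᵀ

Let N = A − (1)·I. We want v_3 with N^3 v_3 = 0 but N^2 v_3 ≠ 0; then v_{j-1} := N · v_j for j = 3, …, 2.

Pick v_3 = (1, 0, 0, 0, 0)ᵀ.
Then v_2 = N · v_3 = (0, -2, 0, 0, 0)ᵀ.
Then v_1 = N · v_2 = (-2, 0, 0, 2, -2)ᵀ.

Sanity check: (A − (1)·I) v_1 = (0, 0, 0, 0, 0)ᵀ = 0. ✓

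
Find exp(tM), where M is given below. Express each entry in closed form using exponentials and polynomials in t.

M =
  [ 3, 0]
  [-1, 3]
e^{tM} =
  [exp(3*t), 0]
  [-t*exp(3*t), exp(3*t)]

Strategy: write M = P · J · P⁻¹ where J is a Jordan canonical form, so e^{tM} = P · e^{tJ} · P⁻¹, and e^{tJ} can be computed block-by-block.

M has Jordan form
J =
  [3, 1]
  [0, 3]
(up to reordering of blocks).

Per-block formulas:
  For a 2×2 Jordan block J_2(3): exp(t · J_2(3)) = e^(3t)·(I + t·N), where N is the 2×2 nilpotent shift.

After assembling e^{tJ} and conjugating by P, we get:

e^{tM} =
  [exp(3*t), 0]
  [-t*exp(3*t), exp(3*t)]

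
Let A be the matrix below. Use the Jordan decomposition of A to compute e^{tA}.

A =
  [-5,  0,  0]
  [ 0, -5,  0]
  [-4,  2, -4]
e^{tA} =
  [exp(-5*t), 0, 0]
  [0, exp(-5*t), 0]
  [-4*exp(-4*t) + 4*exp(-5*t), 2*exp(-4*t) - 2*exp(-5*t), exp(-4*t)]

Strategy: write A = P · J · P⁻¹ where J is a Jordan canonical form, so e^{tA} = P · e^{tJ} · P⁻¹, and e^{tJ} can be computed block-by-block.

A has Jordan form
J =
  [-5,  0,  0]
  [ 0, -5,  0]
  [ 0,  0, -4]
(up to reordering of blocks).

Per-block formulas:
  For a 1×1 block at λ = -5: exp(t · [-5]) = [e^(-5t)].
  For a 1×1 block at λ = -4: exp(t · [-4]) = [e^(-4t)].

After assembling e^{tJ} and conjugating by P, we get:

e^{tA} =
  [exp(-5*t), 0, 0]
  [0, exp(-5*t), 0]
  [-4*exp(-4*t) + 4*exp(-5*t), 2*exp(-4*t) - 2*exp(-5*t), exp(-4*t)]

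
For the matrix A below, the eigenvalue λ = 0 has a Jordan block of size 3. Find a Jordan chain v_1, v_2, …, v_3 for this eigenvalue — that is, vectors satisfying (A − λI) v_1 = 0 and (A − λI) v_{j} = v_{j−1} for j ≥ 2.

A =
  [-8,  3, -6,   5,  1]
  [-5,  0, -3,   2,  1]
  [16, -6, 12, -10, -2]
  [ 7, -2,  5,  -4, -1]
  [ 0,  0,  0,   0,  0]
A Jordan chain for λ = 0 of length 3:
v_1 = (-12, 6, 24, 6, 0)ᵀ
v_2 = (-8, -5, 16, 7, 0)ᵀ
v_3 = (1, 0, 0, 0, 0)ᵀ

Let N = A − (0)·I. We want v_3 with N^3 v_3 = 0 but N^2 v_3 ≠ 0; then v_{j-1} := N · v_j for j = 3, …, 2.

Pick v_3 = (1, 0, 0, 0, 0)ᵀ.
Then v_2 = N · v_3 = (-8, -5, 16, 7, 0)ᵀ.
Then v_1 = N · v_2 = (-12, 6, 24, 6, 0)ᵀ.

Sanity check: (A − (0)·I) v_1 = (0, 0, 0, 0, 0)ᵀ = 0. ✓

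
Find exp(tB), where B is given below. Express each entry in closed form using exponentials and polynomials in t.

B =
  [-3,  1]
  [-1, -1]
e^{tB} =
  [-t*exp(-2*t) + exp(-2*t), t*exp(-2*t)]
  [-t*exp(-2*t), t*exp(-2*t) + exp(-2*t)]

Strategy: write B = P · J · P⁻¹ where J is a Jordan canonical form, so e^{tB} = P · e^{tJ} · P⁻¹, and e^{tJ} can be computed block-by-block.

B has Jordan form
J =
  [-2,  1]
  [ 0, -2]
(up to reordering of blocks).

Per-block formulas:
  For a 2×2 Jordan block J_2(-2): exp(t · J_2(-2)) = e^(-2t)·(I + t·N), where N is the 2×2 nilpotent shift.

After assembling e^{tJ} and conjugating by P, we get:

e^{tB} =
  [-t*exp(-2*t) + exp(-2*t), t*exp(-2*t)]
  [-t*exp(-2*t), t*exp(-2*t) + exp(-2*t)]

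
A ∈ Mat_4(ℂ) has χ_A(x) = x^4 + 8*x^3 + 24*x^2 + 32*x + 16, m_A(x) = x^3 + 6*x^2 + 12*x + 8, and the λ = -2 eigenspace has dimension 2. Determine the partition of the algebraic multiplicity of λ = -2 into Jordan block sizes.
Block sizes for λ = -2: [3, 1]

Step 1 — from the characteristic polynomial, algebraic multiplicity of λ = -2 is 4. From dim ker(A − (-2)·I) = 2, there are exactly 2 Jordan blocks for λ = -2.
Step 2 — from the minimal polynomial, the factor (x + 2)^3 tells us the largest block for λ = -2 has size 3.
Step 3 — with total size 4, 2 blocks, and largest block 3, the block sizes (in nonincreasing order) are [3, 1].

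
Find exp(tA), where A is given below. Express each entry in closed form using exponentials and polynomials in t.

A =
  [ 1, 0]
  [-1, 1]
e^{tA} =
  [exp(t), 0]
  [-t*exp(t), exp(t)]

Strategy: write A = P · J · P⁻¹ where J is a Jordan canonical form, so e^{tA} = P · e^{tJ} · P⁻¹, and e^{tJ} can be computed block-by-block.

A has Jordan form
J =
  [1, 1]
  [0, 1]
(up to reordering of blocks).

Per-block formulas:
  For a 2×2 Jordan block J_2(1): exp(t · J_2(1)) = e^(1t)·(I + t·N), where N is the 2×2 nilpotent shift.

After assembling e^{tJ} and conjugating by P, we get:

e^{tA} =
  [exp(t), 0]
  [-t*exp(t), exp(t)]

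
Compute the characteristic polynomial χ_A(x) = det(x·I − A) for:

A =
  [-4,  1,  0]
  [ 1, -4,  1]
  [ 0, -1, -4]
x^3 + 12*x^2 + 48*x + 64

Expanding det(x·I − A) (e.g. by cofactor expansion or by noting that A is similar to its Jordan form J, which has the same characteristic polynomial as A) gives
  χ_A(x) = x^3 + 12*x^2 + 48*x + 64
which factors as (x + 4)^3. The eigenvalues (with algebraic multiplicities) are λ = -4 with multiplicity 3.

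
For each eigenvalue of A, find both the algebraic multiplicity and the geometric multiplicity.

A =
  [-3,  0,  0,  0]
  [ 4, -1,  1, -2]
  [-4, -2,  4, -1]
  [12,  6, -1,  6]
λ = -3: alg = 1, geom = 1; λ = 3: alg = 3, geom = 1

Step 1 — factor the characteristic polynomial to read off the algebraic multiplicities:
  χ_A(x) = (x - 3)^3*(x + 3)

Step 2 — compute geometric multiplicities via the rank-nullity identity g(λ) = n − rank(A − λI):
  rank(A − (-3)·I) = 3, so dim ker(A − (-3)·I) = n − 3 = 1
  rank(A − (3)·I) = 3, so dim ker(A − (3)·I) = n − 3 = 1

Summary:
  λ = -3: algebraic multiplicity = 1, geometric multiplicity = 1
  λ = 3: algebraic multiplicity = 3, geometric multiplicity = 1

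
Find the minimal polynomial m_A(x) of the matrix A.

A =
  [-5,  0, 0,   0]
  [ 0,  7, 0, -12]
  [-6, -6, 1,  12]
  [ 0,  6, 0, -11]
x^2 + 4*x - 5

The characteristic polynomial is χ_A(x) = (x - 1)^2*(x + 5)^2, so the eigenvalues are known. The minimal polynomial is
  m_A(x) = Π_λ (x − λ)^{k_λ}
where k_λ is the size of the *largest* Jordan block for λ (equivalently, the smallest k with (A − λI)^k v = 0 for every generalised eigenvector v of λ).

  λ = -5: largest Jordan block has size 1, contributing (x + 5)
  λ = 1: largest Jordan block has size 1, contributing (x − 1)

So m_A(x) = (x - 1)*(x + 5) = x^2 + 4*x - 5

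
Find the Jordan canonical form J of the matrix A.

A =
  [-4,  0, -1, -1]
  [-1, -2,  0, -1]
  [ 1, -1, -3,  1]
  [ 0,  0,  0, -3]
J_3(-3) ⊕ J_1(-3)

The characteristic polynomial is
  det(x·I − A) = x^4 + 12*x^3 + 54*x^2 + 108*x + 81 = (x + 3)^4

Eigenvalues and multiplicities (the geometric multiplicity of λ is n − rank(A − λI), which equals the number of Jordan blocks for λ):
  λ = -3: algebraic multiplicity = 4, geometric multiplicity = 2

Determining the block sizes for each eigenvalue:
  λ = -3: with am = 4 and gm = 2, the partition is not yet determined (e.g. several partitions of 4 into 2 parts exist). Let N = A − (-3)·I. Computing rank(N^1) = 2, rank(N^2) = 1, rank(N^3) = 0; the number of blocks of size ≥ j is rank(N^{j−1}) − rank(N^j), giving [2, 1, 1]. So we have 1 block(s) of size 3, 1 block(s) of size 1 → block sizes [3, 1]

Assembling the blocks gives a Jordan form
J =
  [-3,  1,  0,  0]
  [ 0, -3,  1,  0]
  [ 0,  0, -3,  0]
  [ 0,  0,  0, -3]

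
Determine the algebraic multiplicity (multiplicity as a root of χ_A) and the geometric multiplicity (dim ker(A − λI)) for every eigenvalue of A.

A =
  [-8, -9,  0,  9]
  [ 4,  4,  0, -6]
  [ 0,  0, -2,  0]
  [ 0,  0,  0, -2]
λ = -2: alg = 4, geom = 3

Step 1 — factor the characteristic polynomial to read off the algebraic multiplicities:
  χ_A(x) = (x + 2)^4

Step 2 — compute geometric multiplicities via the rank-nullity identity g(λ) = n − rank(A − λI):
  rank(A − (-2)·I) = 1, so dim ker(A − (-2)·I) = n − 1 = 3

Summary:
  λ = -2: algebraic multiplicity = 4, geometric multiplicity = 3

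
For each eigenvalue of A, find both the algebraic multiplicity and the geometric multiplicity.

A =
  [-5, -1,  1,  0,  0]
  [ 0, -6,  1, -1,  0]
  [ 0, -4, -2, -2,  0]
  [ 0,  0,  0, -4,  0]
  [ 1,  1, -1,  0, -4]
λ = -5: alg = 1, geom = 1; λ = -4: alg = 4, geom = 3

Step 1 — factor the characteristic polynomial to read off the algebraic multiplicities:
  χ_A(x) = (x + 4)^4*(x + 5)

Step 2 — compute geometric multiplicities via the rank-nullity identity g(λ) = n − rank(A − λI):
  rank(A − (-5)·I) = 4, so dim ker(A − (-5)·I) = n − 4 = 1
  rank(A − (-4)·I) = 2, so dim ker(A − (-4)·I) = n − 2 = 3

Summary:
  λ = -5: algebraic multiplicity = 1, geometric multiplicity = 1
  λ = -4: algebraic multiplicity = 4, geometric multiplicity = 3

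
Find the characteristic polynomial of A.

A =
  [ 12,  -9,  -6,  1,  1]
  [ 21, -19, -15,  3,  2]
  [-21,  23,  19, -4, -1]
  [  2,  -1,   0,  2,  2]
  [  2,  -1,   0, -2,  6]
x^5 - 20*x^4 + 160*x^3 - 640*x^2 + 1280*x - 1024

Expanding det(x·I − A) (e.g. by cofactor expansion or by noting that A is similar to its Jordan form J, which has the same characteristic polynomial as A) gives
  χ_A(x) = x^5 - 20*x^4 + 160*x^3 - 640*x^2 + 1280*x - 1024
which factors as (x - 4)^5. The eigenvalues (with algebraic multiplicities) are λ = 4 with multiplicity 5.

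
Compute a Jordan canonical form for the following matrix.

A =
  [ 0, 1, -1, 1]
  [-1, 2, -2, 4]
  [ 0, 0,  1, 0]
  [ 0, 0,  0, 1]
J_3(1) ⊕ J_1(1)

The characteristic polynomial is
  det(x·I − A) = x^4 - 4*x^3 + 6*x^2 - 4*x + 1 = (x - 1)^4

Eigenvalues and multiplicities (the geometric multiplicity of λ is n − rank(A − λI), which equals the number of Jordan blocks for λ):
  λ = 1: algebraic multiplicity = 4, geometric multiplicity = 2

Determining the block sizes for each eigenvalue:
  λ = 1: with am = 4 and gm = 2, the partition is not yet determined (e.g. several partitions of 4 into 2 parts exist). Let N = A − (1)·I. Computing rank(N^1) = 2, rank(N^2) = 1, rank(N^3) = 0; the number of blocks of size ≥ j is rank(N^{j−1}) − rank(N^j), giving [2, 1, 1]. So we have 1 block(s) of size 3, 1 block(s) of size 1 → block sizes [3, 1]

Assembling the blocks gives a Jordan form
J =
  [1, 1, 0, 0]
  [0, 1, 1, 0]
  [0, 0, 1, 0]
  [0, 0, 0, 1]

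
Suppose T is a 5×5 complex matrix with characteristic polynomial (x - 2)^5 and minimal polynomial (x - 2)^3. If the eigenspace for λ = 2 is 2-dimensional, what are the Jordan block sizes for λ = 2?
Block sizes for λ = 2: [3, 2]

Step 1 — from the characteristic polynomial, algebraic multiplicity of λ = 2 is 5. From dim ker(T − (2)·I) = 2, there are exactly 2 Jordan blocks for λ = 2.
Step 2 — from the minimal polynomial, the factor (x − 2)^3 tells us the largest block for λ = 2 has size 3.
Step 3 — with total size 5, 2 blocks, and largest block 3, the block sizes (in nonincreasing order) are [3, 2].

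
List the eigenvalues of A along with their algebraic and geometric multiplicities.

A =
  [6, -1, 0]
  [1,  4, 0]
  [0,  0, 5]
λ = 5: alg = 3, geom = 2

Step 1 — factor the characteristic polynomial to read off the algebraic multiplicities:
  χ_A(x) = (x - 5)^3

Step 2 — compute geometric multiplicities via the rank-nullity identity g(λ) = n − rank(A − λI):
  rank(A − (5)·I) = 1, so dim ker(A − (5)·I) = n − 1 = 2

Summary:
  λ = 5: algebraic multiplicity = 3, geometric multiplicity = 2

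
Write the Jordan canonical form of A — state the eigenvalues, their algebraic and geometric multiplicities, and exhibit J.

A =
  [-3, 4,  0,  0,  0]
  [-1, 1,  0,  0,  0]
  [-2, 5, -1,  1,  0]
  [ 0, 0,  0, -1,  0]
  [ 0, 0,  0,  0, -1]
J_3(-1) ⊕ J_1(-1) ⊕ J_1(-1)

The characteristic polynomial is
  det(x·I − A) = x^5 + 5*x^4 + 10*x^3 + 10*x^2 + 5*x + 1 = (x + 1)^5

Eigenvalues and multiplicities (the geometric multiplicity of λ is n − rank(A − λI), which equals the number of Jordan blocks for λ):
  λ = -1: algebraic multiplicity = 5, geometric multiplicity = 3

Determining the block sizes for each eigenvalue:
  λ = -1: with am = 5 and gm = 3, the partition is not yet determined (e.g. several partitions of 5 into 3 parts exist). Let N = A − (-1)·I. Computing rank(N^1) = 2, rank(N^2) = 1, rank(N^3) = 0; the number of blocks of size ≥ j is rank(N^{j−1}) − rank(N^j), giving [3, 1, 1]. So we have 1 block(s) of size 3, 2 block(s) of size 1 → block sizes [3, 1, 1]

Assembling the blocks gives a Jordan form
J =
  [-1,  1,  0,  0,  0]
  [ 0, -1,  1,  0,  0]
  [ 0,  0, -1,  0,  0]
  [ 0,  0,  0, -1,  0]
  [ 0,  0,  0,  0, -1]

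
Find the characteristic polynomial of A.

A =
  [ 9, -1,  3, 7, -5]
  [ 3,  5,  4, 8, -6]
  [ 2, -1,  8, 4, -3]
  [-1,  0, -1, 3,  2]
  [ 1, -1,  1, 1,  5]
x^5 - 30*x^4 + 360*x^3 - 2160*x^2 + 6480*x - 7776

Expanding det(x·I − A) (e.g. by cofactor expansion or by noting that A is similar to its Jordan form J, which has the same characteristic polynomial as A) gives
  χ_A(x) = x^5 - 30*x^4 + 360*x^3 - 2160*x^2 + 6480*x - 7776
which factors as (x - 6)^5. The eigenvalues (with algebraic multiplicities) are λ = 6 with multiplicity 5.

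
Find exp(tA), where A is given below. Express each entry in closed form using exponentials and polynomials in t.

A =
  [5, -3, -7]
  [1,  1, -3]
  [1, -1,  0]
e^{tA} =
  [-t^2*exp(2*t)/2 + 3*t*exp(2*t) + exp(2*t), t^2*exp(2*t)/2 - 3*t*exp(2*t), t^2*exp(2*t) - 7*t*exp(2*t)]
  [-t^2*exp(2*t)/2 + t*exp(2*t), t^2*exp(2*t)/2 - t*exp(2*t) + exp(2*t), t^2*exp(2*t) - 3*t*exp(2*t)]
  [t*exp(2*t), -t*exp(2*t), -2*t*exp(2*t) + exp(2*t)]

Strategy: write A = P · J · P⁻¹ where J is a Jordan canonical form, so e^{tA} = P · e^{tJ} · P⁻¹, and e^{tJ} can be computed block-by-block.

A has Jordan form
J =
  [2, 1, 0]
  [0, 2, 1]
  [0, 0, 2]
(up to reordering of blocks).

Per-block formulas:
  For a 3×3 Jordan block J_3(2): exp(t · J_3(2)) = e^(2t)·(I + t·N + (t^2/2)·N^2), where N is the 3×3 nilpotent shift.

After assembling e^{tJ} and conjugating by P, we get:

e^{tA} =
  [-t^2*exp(2*t)/2 + 3*t*exp(2*t) + exp(2*t), t^2*exp(2*t)/2 - 3*t*exp(2*t), t^2*exp(2*t) - 7*t*exp(2*t)]
  [-t^2*exp(2*t)/2 + t*exp(2*t), t^2*exp(2*t)/2 - t*exp(2*t) + exp(2*t), t^2*exp(2*t) - 3*t*exp(2*t)]
  [t*exp(2*t), -t*exp(2*t), -2*t*exp(2*t) + exp(2*t)]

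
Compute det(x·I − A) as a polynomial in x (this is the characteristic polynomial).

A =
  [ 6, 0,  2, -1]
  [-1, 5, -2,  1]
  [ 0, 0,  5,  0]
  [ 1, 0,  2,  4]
x^4 - 20*x^3 + 150*x^2 - 500*x + 625

Expanding det(x·I − A) (e.g. by cofactor expansion or by noting that A is similar to its Jordan form J, which has the same characteristic polynomial as A) gives
  χ_A(x) = x^4 - 20*x^3 + 150*x^2 - 500*x + 625
which factors as (x - 5)^4. The eigenvalues (with algebraic multiplicities) are λ = 5 with multiplicity 4.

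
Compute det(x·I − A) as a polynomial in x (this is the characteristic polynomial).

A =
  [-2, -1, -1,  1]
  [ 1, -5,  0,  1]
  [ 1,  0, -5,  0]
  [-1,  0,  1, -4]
x^4 + 16*x^3 + 96*x^2 + 256*x + 256

Expanding det(x·I − A) (e.g. by cofactor expansion or by noting that A is similar to its Jordan form J, which has the same characteristic polynomial as A) gives
  χ_A(x) = x^4 + 16*x^3 + 96*x^2 + 256*x + 256
which factors as (x + 4)^4. The eigenvalues (with algebraic multiplicities) are λ = -4 with multiplicity 4.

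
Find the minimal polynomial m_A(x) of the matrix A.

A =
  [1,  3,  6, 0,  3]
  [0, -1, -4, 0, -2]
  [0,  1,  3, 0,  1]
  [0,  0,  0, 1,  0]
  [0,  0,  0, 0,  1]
x^2 - 2*x + 1

The characteristic polynomial is χ_A(x) = (x - 1)^5, so the eigenvalues are known. The minimal polynomial is
  m_A(x) = Π_λ (x − λ)^{k_λ}
where k_λ is the size of the *largest* Jordan block for λ (equivalently, the smallest k with (A − λI)^k v = 0 for every generalised eigenvector v of λ).

  λ = 1: largest Jordan block has size 2, contributing (x − 1)^2

So m_A(x) = (x - 1)^2 = x^2 - 2*x + 1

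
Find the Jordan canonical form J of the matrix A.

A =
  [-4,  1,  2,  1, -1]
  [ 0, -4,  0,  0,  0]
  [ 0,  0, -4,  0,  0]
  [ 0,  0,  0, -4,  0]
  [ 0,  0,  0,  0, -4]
J_2(-4) ⊕ J_1(-4) ⊕ J_1(-4) ⊕ J_1(-4)

The characteristic polynomial is
  det(x·I − A) = x^5 + 20*x^4 + 160*x^3 + 640*x^2 + 1280*x + 1024 = (x + 4)^5

Eigenvalues and multiplicities (the geometric multiplicity of λ is n − rank(A − λI), which equals the number of Jordan blocks for λ):
  λ = -4: algebraic multiplicity = 5, geometric multiplicity = 4

Determining the block sizes for each eigenvalue:
  λ = -4: 4 blocks summing to 5 forces exactly one block of size 2 and the rest size 1 → block sizes [2, 1, 1, 1]

Assembling the blocks gives a Jordan form
J =
  [-4,  1,  0,  0,  0]
  [ 0, -4,  0,  0,  0]
  [ 0,  0, -4,  0,  0]
  [ 0,  0,  0, -4,  0]
  [ 0,  0,  0,  0, -4]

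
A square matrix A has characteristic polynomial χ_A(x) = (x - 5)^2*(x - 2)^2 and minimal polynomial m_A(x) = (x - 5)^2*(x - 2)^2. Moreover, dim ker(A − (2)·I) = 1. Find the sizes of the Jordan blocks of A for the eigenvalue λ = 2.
Block sizes for λ = 2: [2]

Step 1 — from the characteristic polynomial, algebraic multiplicity of λ = 2 is 2. From dim ker(A − (2)·I) = 1, there are exactly 1 Jordan blocks for λ = 2.
Step 2 — from the minimal polynomial, the factor (x − 2)^2 tells us the largest block for λ = 2 has size 2.
Step 3 — with total size 2, 1 blocks, and largest block 2, the block sizes (in nonincreasing order) are [2].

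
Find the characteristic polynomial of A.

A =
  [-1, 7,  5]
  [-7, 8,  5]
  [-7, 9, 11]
x^3 - 18*x^2 + 108*x - 216

Expanding det(x·I − A) (e.g. by cofactor expansion or by noting that A is similar to its Jordan form J, which has the same characteristic polynomial as A) gives
  χ_A(x) = x^3 - 18*x^2 + 108*x - 216
which factors as (x - 6)^3. The eigenvalues (with algebraic multiplicities) are λ = 6 with multiplicity 3.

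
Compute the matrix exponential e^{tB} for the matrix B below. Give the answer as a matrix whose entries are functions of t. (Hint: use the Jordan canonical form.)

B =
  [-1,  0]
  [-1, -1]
e^{tB} =
  [exp(-t), 0]
  [-t*exp(-t), exp(-t)]

Strategy: write B = P · J · P⁻¹ where J is a Jordan canonical form, so e^{tB} = P · e^{tJ} · P⁻¹, and e^{tJ} can be computed block-by-block.

B has Jordan form
J =
  [-1,  1]
  [ 0, -1]
(up to reordering of blocks).

Per-block formulas:
  For a 2×2 Jordan block J_2(-1): exp(t · J_2(-1)) = e^(-1t)·(I + t·N), where N is the 2×2 nilpotent shift.

After assembling e^{tJ} and conjugating by P, we get:

e^{tB} =
  [exp(-t), 0]
  [-t*exp(-t), exp(-t)]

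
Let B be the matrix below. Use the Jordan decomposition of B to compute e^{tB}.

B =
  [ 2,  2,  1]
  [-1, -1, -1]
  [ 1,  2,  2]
e^{tB} =
  [t*exp(t) + exp(t), 2*t*exp(t), t*exp(t)]
  [-t*exp(t), -2*t*exp(t) + exp(t), -t*exp(t)]
  [t*exp(t), 2*t*exp(t), t*exp(t) + exp(t)]

Strategy: write B = P · J · P⁻¹ where J is a Jordan canonical form, so e^{tB} = P · e^{tJ} · P⁻¹, and e^{tJ} can be computed block-by-block.

B has Jordan form
J =
  [1, 1, 0]
  [0, 1, 0]
  [0, 0, 1]
(up to reordering of blocks).

Per-block formulas:
  For a 2×2 Jordan block J_2(1): exp(t · J_2(1)) = e^(1t)·(I + t·N), where N is the 2×2 nilpotent shift.
  For a 1×1 block at λ = 1: exp(t · [1]) = [e^(1t)].

After assembling e^{tJ} and conjugating by P, we get:

e^{tB} =
  [t*exp(t) + exp(t), 2*t*exp(t), t*exp(t)]
  [-t*exp(t), -2*t*exp(t) + exp(t), -t*exp(t)]
  [t*exp(t), 2*t*exp(t), t*exp(t) + exp(t)]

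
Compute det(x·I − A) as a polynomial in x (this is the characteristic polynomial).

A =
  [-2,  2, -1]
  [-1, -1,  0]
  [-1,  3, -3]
x^3 + 6*x^2 + 12*x + 8

Expanding det(x·I − A) (e.g. by cofactor expansion or by noting that A is similar to its Jordan form J, which has the same characteristic polynomial as A) gives
  χ_A(x) = x^3 + 6*x^2 + 12*x + 8
which factors as (x + 2)^3. The eigenvalues (with algebraic multiplicities) are λ = -2 with multiplicity 3.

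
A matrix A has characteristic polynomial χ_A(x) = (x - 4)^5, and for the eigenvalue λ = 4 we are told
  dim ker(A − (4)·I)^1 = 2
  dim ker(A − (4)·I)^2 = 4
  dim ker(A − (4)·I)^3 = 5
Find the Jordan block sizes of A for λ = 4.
Block sizes for λ = 4: [3, 2]

From the dimensions of kernels of powers, the number of Jordan blocks of size at least j is d_j − d_{j−1} where d_j = dim ker(N^j) (with d_0 = 0). Computing the differences gives [2, 2, 1].
The number of blocks of size exactly k is (#blocks of size ≥ k) − (#blocks of size ≥ k + 1), so the partition is: 1 block(s) of size 2, 1 block(s) of size 3.
In nonincreasing order the block sizes are [3, 2].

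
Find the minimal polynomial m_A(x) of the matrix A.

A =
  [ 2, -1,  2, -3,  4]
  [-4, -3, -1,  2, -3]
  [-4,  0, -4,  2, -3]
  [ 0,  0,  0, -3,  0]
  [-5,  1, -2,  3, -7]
x^3 + 9*x^2 + 27*x + 27

The characteristic polynomial is χ_A(x) = (x + 3)^5, so the eigenvalues are known. The minimal polynomial is
  m_A(x) = Π_λ (x − λ)^{k_λ}
where k_λ is the size of the *largest* Jordan block for λ (equivalently, the smallest k with (A − λI)^k v = 0 for every generalised eigenvector v of λ).

  λ = -3: largest Jordan block has size 3, contributing (x + 3)^3

So m_A(x) = (x + 3)^3 = x^3 + 9*x^2 + 27*x + 27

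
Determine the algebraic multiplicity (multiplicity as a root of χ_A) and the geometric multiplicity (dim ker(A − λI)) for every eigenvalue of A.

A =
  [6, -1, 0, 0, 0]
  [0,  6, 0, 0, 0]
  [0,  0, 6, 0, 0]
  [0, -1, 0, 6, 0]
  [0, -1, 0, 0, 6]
λ = 6: alg = 5, geom = 4

Step 1 — factor the characteristic polynomial to read off the algebraic multiplicities:
  χ_A(x) = (x - 6)^5

Step 2 — compute geometric multiplicities via the rank-nullity identity g(λ) = n − rank(A − λI):
  rank(A − (6)·I) = 1, so dim ker(A − (6)·I) = n − 1 = 4

Summary:
  λ = 6: algebraic multiplicity = 5, geometric multiplicity = 4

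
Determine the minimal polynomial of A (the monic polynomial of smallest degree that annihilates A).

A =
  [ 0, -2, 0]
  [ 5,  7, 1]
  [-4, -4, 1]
x^3 - 8*x^2 + 21*x - 18

The characteristic polynomial is χ_A(x) = (x - 3)^2*(x - 2), so the eigenvalues are known. The minimal polynomial is
  m_A(x) = Π_λ (x − λ)^{k_λ}
where k_λ is the size of the *largest* Jordan block for λ (equivalently, the smallest k with (A − λI)^k v = 0 for every generalised eigenvector v of λ).

  λ = 2: largest Jordan block has size 1, contributing (x − 2)
  λ = 3: largest Jordan block has size 2, contributing (x − 3)^2

So m_A(x) = (x - 3)^2*(x - 2) = x^3 - 8*x^2 + 21*x - 18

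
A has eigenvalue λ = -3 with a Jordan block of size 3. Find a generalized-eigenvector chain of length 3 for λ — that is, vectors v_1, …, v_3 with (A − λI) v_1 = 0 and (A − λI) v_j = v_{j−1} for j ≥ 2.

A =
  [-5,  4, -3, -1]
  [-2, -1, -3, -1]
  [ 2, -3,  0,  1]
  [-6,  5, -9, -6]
A Jordan chain for λ = -3 of length 3:
v_1 = (-4, 0, 2, 2)ᵀ
v_2 = (-2, -2, 2, -6)ᵀ
v_3 = (1, 0, 0, 0)ᵀ

Let N = A − (-3)·I. We want v_3 with N^3 v_3 = 0 but N^2 v_3 ≠ 0; then v_{j-1} := N · v_j for j = 3, …, 2.

Pick v_3 = (1, 0, 0, 0)ᵀ.
Then v_2 = N · v_3 = (-2, -2, 2, -6)ᵀ.
Then v_1 = N · v_2 = (-4, 0, 2, 2)ᵀ.

Sanity check: (A − (-3)·I) v_1 = (0, 0, 0, 0)ᵀ = 0. ✓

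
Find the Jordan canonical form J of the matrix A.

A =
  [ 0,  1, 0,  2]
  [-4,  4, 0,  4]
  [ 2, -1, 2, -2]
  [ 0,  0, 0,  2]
J_2(2) ⊕ J_1(2) ⊕ J_1(2)

The characteristic polynomial is
  det(x·I − A) = x^4 - 8*x^3 + 24*x^2 - 32*x + 16 = (x - 2)^4

Eigenvalues and multiplicities (the geometric multiplicity of λ is n − rank(A − λI), which equals the number of Jordan blocks for λ):
  λ = 2: algebraic multiplicity = 4, geometric multiplicity = 3

Determining the block sizes for each eigenvalue:
  λ = 2: 3 blocks summing to 4 forces exactly one block of size 2 and the rest size 1 → block sizes [2, 1, 1]

Assembling the blocks gives a Jordan form
J =
  [2, 1, 0, 0]
  [0, 2, 0, 0]
  [0, 0, 2, 0]
  [0, 0, 0, 2]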